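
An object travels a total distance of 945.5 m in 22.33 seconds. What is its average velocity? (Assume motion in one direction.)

v_avg = Δd / Δt = 945.5 / 22.33 = 42.34 m/s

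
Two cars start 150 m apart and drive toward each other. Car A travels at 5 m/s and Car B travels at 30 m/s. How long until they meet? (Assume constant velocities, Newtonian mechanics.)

Combined speed: v_combined = 5 + 30 = 35 m/s
Time to meet: t = d/v_combined = 150/35 = 4.29 s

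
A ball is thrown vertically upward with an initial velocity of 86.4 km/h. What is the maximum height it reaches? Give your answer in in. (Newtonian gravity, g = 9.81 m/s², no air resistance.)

v₀ = 86.4 km/h × 0.2777777777777778 = 24.0 m/s
h_max = v₀² / (2g) = 24.0² / (2 × 9.81) = 576.0 / 19.62 = 29.3578 m
h_max = 29.3578 m / 0.0254 = 1156 in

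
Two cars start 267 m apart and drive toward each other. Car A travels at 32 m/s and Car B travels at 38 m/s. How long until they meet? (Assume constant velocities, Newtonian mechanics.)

Combined speed: v_combined = 32 + 38 = 70 m/s
Time to meet: t = d/v_combined = 267/70 = 3.81 s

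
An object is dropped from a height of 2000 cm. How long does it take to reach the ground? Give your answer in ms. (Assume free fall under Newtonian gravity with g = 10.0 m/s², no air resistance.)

h = 2000 cm × 0.01 = 20.0 m
t = √(2h/g) = √(2 × 20.0 / 10.0) = 2.0 s
t = 2.0 s / 0.001 = 2000 ms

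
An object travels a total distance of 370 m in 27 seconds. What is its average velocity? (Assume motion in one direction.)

v_avg = Δd / Δt = 370 / 27 = 13.7 m/s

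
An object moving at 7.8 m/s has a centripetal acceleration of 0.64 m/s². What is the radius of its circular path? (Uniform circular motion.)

r = v²/a_c = 7.8²/0.64 = 95.06 m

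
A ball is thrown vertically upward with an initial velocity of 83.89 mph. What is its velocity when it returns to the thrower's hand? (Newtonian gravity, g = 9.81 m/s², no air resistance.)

By conservation of energy (no air resistance), the ball returns to the throw height with the same speed as launch, but directed downward.
|v_ground| = v₀ = 83.89 mph
v_ground = 83.89 mph (downward)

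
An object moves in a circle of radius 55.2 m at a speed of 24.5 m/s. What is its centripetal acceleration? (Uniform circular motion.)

a_c = v²/r = 24.5²/55.2 = 600.25/55.2 = 10.87 m/s²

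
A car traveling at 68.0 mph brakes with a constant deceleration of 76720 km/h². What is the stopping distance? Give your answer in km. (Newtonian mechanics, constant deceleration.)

v₀ = 68.0 mph × 0.44704 = 30.3987 m/s
a = 76720 km/h² × 7.716049382716049e-05 = 5.91975 m/s²
d = v₀² / (2a) = 30.3987² / (2 × 5.91975) = 924.081 / 11.8395 = 78.0507 m
d = 78.0507 m / 1000.0 = 0.07805 km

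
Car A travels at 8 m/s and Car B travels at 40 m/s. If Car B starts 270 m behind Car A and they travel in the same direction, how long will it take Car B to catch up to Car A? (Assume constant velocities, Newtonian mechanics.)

Relative speed: v_rel = 40 - 8 = 32 m/s
Time to catch: t = d₀/v_rel = 270/32 = 8.44 s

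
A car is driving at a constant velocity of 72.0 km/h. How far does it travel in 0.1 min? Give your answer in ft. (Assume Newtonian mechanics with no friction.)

v = 72.0 km/h × 0.2777777777777778 = 20.0 m/s
t = 0.1 min × 60.0 = 6.0 s
d = v × t = 20.0 × 6.0 = 120.0 m
d = 120.0 m / 0.3048 = 393.7 ft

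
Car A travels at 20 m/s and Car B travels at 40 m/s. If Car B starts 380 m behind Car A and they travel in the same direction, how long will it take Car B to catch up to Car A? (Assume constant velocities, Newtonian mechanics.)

Relative speed: v_rel = 40 - 20 = 20 m/s
Time to catch: t = d₀/v_rel = 380/20 = 19.0 s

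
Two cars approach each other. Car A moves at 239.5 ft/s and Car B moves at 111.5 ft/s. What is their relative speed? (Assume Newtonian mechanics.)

v_rel = v_A + v_B = 239.5 + 111.5 = 351.0 ft/s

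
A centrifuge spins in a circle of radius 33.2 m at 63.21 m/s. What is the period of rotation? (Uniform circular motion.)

T = 2πr/v = 2π×33.2/63.21 = 3.3 s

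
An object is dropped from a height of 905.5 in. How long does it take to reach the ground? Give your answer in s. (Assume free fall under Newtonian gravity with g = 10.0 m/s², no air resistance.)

h = 905.5 in × 0.0254 = 22.9997 m
t = √(2h/g) = √(2 × 22.9997 / 10.0) = 2.145 s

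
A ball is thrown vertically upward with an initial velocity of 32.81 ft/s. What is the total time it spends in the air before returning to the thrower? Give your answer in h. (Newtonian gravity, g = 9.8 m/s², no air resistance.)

v₀ = 32.81 ft/s × 0.3048 = 10.0005 m/s
t_total = 2 × v₀ / g = 2 × 10.0005 / 9.8 = 2.04092 s
t_total = 2.04092 s / 3600.0 = 0.0005669 h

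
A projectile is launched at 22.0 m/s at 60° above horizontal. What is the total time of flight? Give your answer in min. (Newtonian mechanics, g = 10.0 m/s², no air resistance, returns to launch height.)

T = 2 × v₀ × sin(θ) / g = 2 × 22.0 × sin(60°) / 10.0 = 2 × 22.0 × 0.866025 / 10.0 = 3.81051 s
T = 3.81051 s / 60.0 = 0.06351 min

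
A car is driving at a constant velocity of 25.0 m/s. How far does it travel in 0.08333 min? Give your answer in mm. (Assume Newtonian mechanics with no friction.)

t = 0.08333 min × 60.0 = 4.9998 s
d = v × t = 25.0 × 4.9998 = 124.995 m
d = 124.995 m / 0.001 = 125000 mm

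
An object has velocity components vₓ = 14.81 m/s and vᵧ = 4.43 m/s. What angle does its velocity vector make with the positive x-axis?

θ = arctan(vᵧ/vₓ) = arctan(4.43/14.81) = 16.65°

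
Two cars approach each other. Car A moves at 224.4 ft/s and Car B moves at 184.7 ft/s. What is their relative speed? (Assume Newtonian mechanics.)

v_rel = v_A + v_B = 224.4 + 184.7 = 409.1 ft/s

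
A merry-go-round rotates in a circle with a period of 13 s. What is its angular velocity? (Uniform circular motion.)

ω = 2π/T = 2π/13 = 0.4833 rad/s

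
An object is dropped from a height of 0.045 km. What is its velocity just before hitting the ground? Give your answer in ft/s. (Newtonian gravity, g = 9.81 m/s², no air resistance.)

h = 0.045 km × 1000.0 = 45.0 m
v = √(2gh) = √(2 × 9.81 × 45.0) = 29.7136 m/s
v = 29.7136 m/s / 0.3048 = 97.49 ft/s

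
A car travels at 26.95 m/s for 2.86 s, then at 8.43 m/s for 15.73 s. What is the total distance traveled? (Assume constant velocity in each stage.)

d₁ = v₁t₁ = 26.95 × 2.86 = 77.077 m
d₂ = v₂t₂ = 8.43 × 15.73 = 132.6039 m
d_total = 77.077 + 132.6039 = 209.68 m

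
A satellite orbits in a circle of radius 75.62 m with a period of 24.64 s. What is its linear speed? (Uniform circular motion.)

v = 2πr/T = 2π×75.62/24.64 = 19.28 m/s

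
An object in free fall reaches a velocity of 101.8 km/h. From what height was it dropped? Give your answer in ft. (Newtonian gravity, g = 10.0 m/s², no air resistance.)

v = 101.8 km/h × 0.2777777777777778 = 28.2778 m/s
h = v² / (2g) = 28.2778² / (2 × 10.0) = 39.9817 m
h = 39.9817 m / 0.3048 = 131.2 ft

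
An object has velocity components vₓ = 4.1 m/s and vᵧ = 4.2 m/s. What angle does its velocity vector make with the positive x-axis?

θ = arctan(vᵧ/vₓ) = arctan(4.2/4.1) = 45.69°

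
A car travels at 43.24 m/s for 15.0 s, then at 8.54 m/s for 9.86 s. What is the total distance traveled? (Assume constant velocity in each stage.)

d₁ = v₁t₁ = 43.24 × 15.0 = 648.6 m
d₂ = v₂t₂ = 8.54 × 9.86 = 84.2044 m
d_total = 648.6 + 84.2044 = 732.8 m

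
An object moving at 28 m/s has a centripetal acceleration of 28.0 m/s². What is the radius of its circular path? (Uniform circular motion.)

r = v²/a_c = 28²/28.0 = 28.0 m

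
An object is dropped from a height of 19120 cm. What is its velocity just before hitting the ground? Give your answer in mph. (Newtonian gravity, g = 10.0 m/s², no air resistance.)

h = 19120 cm × 0.01 = 191.2 m
v = √(2gh) = √(2 × 10.0 × 191.2) = 61.8385 m/s
v = 61.8385 m/s / 0.44704 = 138.3 mph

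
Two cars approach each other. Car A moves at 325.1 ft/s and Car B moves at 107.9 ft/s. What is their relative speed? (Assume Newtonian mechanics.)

v_rel = v_A + v_B = 325.1 + 107.9 = 433.0 ft/s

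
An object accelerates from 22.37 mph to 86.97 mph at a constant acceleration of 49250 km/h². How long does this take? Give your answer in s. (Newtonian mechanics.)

v₀ = 22.37 mph × 0.44704 = 10.0003 m/s
v = 86.97 mph × 0.44704 = 38.8791 m/s
a = 49250 km/h² × 7.716049382716049e-05 = 3.80015 m/s²
t = (v - v₀) / a = (38.8791 - 10.0003) / 3.80015 = 7.599 s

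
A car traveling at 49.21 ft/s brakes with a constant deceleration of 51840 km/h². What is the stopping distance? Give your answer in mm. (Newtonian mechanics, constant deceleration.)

v₀ = 49.21 ft/s × 0.3048 = 14.9992 m/s
a = 51840 km/h² × 7.716049382716049e-05 = 4.0 m/s²
d = v₀² / (2a) = 14.9992² / (2 × 4.0) = 224.976 / 8.0 = 28.122 m
d = 28.122 m / 0.001 = 28120 mm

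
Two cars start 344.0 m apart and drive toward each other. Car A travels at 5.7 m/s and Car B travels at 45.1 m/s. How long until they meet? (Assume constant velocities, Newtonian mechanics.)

Combined speed: v_combined = 5.7 + 45.1 = 50.8 m/s
Time to meet: t = d/v_combined = 344.0/50.8 = 6.77 s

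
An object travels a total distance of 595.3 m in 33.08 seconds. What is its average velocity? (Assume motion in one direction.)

v_avg = Δd / Δt = 595.3 / 33.08 = 18.0 m/s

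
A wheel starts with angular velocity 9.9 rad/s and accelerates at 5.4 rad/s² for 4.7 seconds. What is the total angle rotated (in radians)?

θ = ω₀t + ½αt² = 9.9×4.7 + ½×5.4×4.7² = 106.17 rad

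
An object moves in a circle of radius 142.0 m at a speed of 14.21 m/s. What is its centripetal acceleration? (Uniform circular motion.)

a_c = v²/r = 14.21²/142.0 = 201.9241/142.0 = 1.42 m/s²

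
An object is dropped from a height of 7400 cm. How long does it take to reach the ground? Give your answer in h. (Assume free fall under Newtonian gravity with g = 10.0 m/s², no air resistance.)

h = 7400 cm × 0.01 = 74.0 m
t = √(2h/g) = √(2 × 74.0 / 10.0) = 3.84708 s
t = 3.84708 s / 3600.0 = 0.001069 h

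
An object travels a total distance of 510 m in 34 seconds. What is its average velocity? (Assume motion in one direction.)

v_avg = Δd / Δt = 510 / 34 = 15.0 m/s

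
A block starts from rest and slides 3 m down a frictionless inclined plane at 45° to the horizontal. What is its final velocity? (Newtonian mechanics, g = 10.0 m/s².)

a = g sin(θ) = 10.0 × sin(45°) = 7.0711 m/s²
v = √(2ad) = √(2 × 7.0711 × 3) = 6.51 m/s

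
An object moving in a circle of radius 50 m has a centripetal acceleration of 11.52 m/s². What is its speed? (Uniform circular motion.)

v = √(a_c × r) = √(11.52 × 50) = 24.0 m/s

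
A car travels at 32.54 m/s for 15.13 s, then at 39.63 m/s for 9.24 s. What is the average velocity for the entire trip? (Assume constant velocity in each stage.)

d₁ = v₁t₁ = 32.54 × 15.13 = 492.3302 m
d₂ = v₂t₂ = 39.63 × 9.24 = 366.1812 m
d_total = 858.5114 m, t_total = 24.37 s
v_avg = d_total/t_total = 858.5114/24.37 = 35.23 m/s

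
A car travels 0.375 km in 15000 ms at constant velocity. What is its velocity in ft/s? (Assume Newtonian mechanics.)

d = 0.375 km × 1000.0 = 375.0 m
t = 15000 ms × 0.001 = 15.0 s
v = d / t = 375.0 / 15.0 = 25.0 m/s
v = 25.0 m/s / 0.3048 = 82.02 ft/s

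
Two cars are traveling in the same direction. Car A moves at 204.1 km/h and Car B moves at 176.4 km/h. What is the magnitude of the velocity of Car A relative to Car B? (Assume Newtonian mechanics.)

v_rel = |v_A - v_B| = |204.1 - 176.4| = 27.7 km/h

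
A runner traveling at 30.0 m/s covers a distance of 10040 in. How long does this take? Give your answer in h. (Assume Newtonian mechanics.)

d = 10040 in × 0.0254 = 255.016 m
t = d / v = 255.016 / 30.0 = 8.50053 s
t = 8.50053 s / 3600.0 = 0.002361 h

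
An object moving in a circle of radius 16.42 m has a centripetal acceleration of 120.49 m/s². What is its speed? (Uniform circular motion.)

v = √(a_c × r) = √(120.49 × 16.42) = 44.48 m/s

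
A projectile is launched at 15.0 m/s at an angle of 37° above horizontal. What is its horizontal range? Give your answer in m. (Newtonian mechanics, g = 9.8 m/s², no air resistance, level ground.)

R = v₀² × sin(2θ) / g = 15.0² × sin(2 × 37°) / 9.8 = 225.0 × 0.961262 / 9.8 = 22.07 m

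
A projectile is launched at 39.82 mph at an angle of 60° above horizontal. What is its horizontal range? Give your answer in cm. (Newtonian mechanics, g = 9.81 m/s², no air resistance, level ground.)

v₀ = 39.82 mph × 0.44704 = 17.8011 m/s
R = v₀² × sin(2θ) / g = 17.8011² × sin(2 × 60°) / 9.81 = 316.879 × 0.866025 / 9.81 = 27.974 m
R = 27.974 m / 0.01 = 2797 cm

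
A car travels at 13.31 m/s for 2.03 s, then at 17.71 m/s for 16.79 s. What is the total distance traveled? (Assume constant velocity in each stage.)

d₁ = v₁t₁ = 13.31 × 2.03 = 27.0193 m
d₂ = v₂t₂ = 17.71 × 16.79 = 297.3509 m
d_total = 27.0193 + 297.3509 = 324.37 m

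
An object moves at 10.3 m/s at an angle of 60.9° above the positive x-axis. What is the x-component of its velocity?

vₓ = v cos(θ) = 10.3 × cos(60.9°) = 5.01 m/s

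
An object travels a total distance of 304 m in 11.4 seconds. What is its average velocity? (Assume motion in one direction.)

v_avg = Δd / Δt = 304 / 11.4 = 26.67 m/s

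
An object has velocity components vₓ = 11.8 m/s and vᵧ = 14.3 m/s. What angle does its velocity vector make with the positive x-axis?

θ = arctan(vᵧ/vₓ) = arctan(14.3/11.8) = 50.47°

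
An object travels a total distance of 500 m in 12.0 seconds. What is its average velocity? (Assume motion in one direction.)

v_avg = Δd / Δt = 500 / 12.0 = 41.67 m/s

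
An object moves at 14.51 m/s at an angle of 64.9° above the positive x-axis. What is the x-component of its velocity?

vₓ = v cos(θ) = 14.51 × cos(64.9°) = 6.16 m/s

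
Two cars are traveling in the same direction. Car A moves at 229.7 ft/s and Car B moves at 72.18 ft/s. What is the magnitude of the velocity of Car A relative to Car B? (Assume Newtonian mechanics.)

v_rel = |v_A - v_B| = |229.7 - 72.18| = 157.52 ft/s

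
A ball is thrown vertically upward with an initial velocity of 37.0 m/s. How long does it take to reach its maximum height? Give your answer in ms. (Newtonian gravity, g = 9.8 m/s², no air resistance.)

t_up = v₀ / g = 37.0 / 9.8 = 3.77551 s
t_up = 3.77551 s / 0.001 = 3776 ms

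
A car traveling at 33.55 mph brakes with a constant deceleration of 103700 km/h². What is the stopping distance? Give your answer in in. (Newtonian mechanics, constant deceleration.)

v₀ = 33.55 mph × 0.44704 = 14.9982 m/s
a = 103700 km/h² × 7.716049382716049e-05 = 8.00154 m/s²
d = v₀² / (2a) = 14.9982² / (2 × 8.00154) = 224.946 / 16.0031 = 14.0564 m
d = 14.0564 m / 0.0254 = 553.4 in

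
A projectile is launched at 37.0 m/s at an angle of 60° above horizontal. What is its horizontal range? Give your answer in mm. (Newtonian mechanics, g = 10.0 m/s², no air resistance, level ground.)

R = v₀² × sin(2θ) / g = 37.0² × sin(2 × 60°) / 10.0 = 1369.0 × 0.866025 / 10.0 = 118.559 m
R = 118.559 m / 0.001 = 118600 mm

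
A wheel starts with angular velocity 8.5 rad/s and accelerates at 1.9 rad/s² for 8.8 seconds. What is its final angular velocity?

ω = ω₀ + αt = 8.5 + 1.9 × 8.8 = 25.22 rad/s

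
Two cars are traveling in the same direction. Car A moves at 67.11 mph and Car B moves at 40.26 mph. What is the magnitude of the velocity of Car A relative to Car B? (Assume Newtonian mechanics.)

v_rel = |v_A - v_B| = |67.11 - 40.26| = 26.85 mph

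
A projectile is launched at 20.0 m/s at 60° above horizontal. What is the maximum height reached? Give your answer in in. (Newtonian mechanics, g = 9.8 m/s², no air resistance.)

H = v₀² × sin²(θ) / (2g) = 20.0² × sin(60°)² / (2 × 9.8) = 400.0 × 0.75 / 19.6 = 15.3061 m
H = 15.3061 m / 0.0254 = 602.6 in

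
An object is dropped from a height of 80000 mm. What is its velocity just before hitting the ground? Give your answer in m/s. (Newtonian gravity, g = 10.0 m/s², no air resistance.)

h = 80000 mm × 0.001 = 80.0 m
v = √(2gh) = √(2 × 10.0 × 80.0) = 40.0 m/s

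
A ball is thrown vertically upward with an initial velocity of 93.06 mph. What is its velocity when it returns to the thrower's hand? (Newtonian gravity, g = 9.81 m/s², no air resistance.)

By conservation of energy (no air resistance), the ball returns to the throw height with the same speed as launch, but directed downward.
|v_ground| = v₀ = 93.06 mph
v_ground = 93.06 mph (downward)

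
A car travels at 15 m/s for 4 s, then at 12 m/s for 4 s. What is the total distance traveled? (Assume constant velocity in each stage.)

d₁ = v₁t₁ = 15 × 4 = 60 m
d₂ = v₂t₂ = 12 × 4 = 48 m
d_total = 60 + 48 = 108 m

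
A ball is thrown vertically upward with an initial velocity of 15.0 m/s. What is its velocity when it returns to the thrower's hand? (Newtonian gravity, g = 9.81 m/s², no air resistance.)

By conservation of energy (no air resistance), the ball returns to the throw height with the same speed as launch, but directed downward.
|v_ground| = v₀ = 15.0 m/s
v_ground = 15.0 m/s (downward)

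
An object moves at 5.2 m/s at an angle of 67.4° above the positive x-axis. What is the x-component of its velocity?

vₓ = v cos(θ) = 5.2 × cos(67.4°) = 2.0 m/s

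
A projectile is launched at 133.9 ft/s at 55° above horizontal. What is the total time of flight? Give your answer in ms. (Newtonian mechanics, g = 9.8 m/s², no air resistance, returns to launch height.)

v₀ = 133.9 ft/s × 0.3048 = 40.8127 m/s
T = 2 × v₀ × sin(θ) / g = 2 × 40.8127 × sin(55°) / 9.8 = 2 × 40.8127 × 0.819152 / 9.8 = 6.82282 s
T = 6.82282 s / 0.001 = 6823 ms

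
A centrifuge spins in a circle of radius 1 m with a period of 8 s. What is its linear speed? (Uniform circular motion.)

v = 2πr/T = 2π×1/8 = 0.79 m/s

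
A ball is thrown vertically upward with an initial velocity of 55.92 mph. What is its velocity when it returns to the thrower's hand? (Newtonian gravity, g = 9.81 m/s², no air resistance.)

By conservation of energy (no air resistance), the ball returns to the throw height with the same speed as launch, but directed downward.
|v_ground| = v₀ = 55.92 mph
v_ground = 55.92 mph (downward)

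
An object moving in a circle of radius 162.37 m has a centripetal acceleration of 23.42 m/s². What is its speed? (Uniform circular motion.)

v = √(a_c × r) = √(23.42 × 162.37) = 61.67 m/s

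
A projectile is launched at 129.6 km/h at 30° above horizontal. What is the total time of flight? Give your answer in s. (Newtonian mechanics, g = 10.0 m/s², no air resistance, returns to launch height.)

v₀ = 129.6 km/h × 0.2777777777777778 = 36.0 m/s
T = 2 × v₀ × sin(θ) / g = 2 × 36.0 × sin(30°) / 10.0 = 2 × 36.0 × 0.5 / 10.0 = 3.6 s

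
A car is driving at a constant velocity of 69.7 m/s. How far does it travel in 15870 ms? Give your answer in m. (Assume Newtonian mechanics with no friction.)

t = 15870 ms × 0.001 = 15.87 s
d = v × t = 69.7 × 15.87 = 1106 m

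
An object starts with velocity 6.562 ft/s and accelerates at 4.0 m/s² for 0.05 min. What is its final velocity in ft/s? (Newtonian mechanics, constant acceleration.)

v₀ = 6.562 ft/s × 0.3048 = 2.0001 m/s
t = 0.05 min × 60.0 = 3.0 s
v = v₀ + a × t = 2.0001 + 4.0 × 3.0 = 14.0001 m/s
v = 14.0001 m/s / 0.3048 = 45.93 ft/s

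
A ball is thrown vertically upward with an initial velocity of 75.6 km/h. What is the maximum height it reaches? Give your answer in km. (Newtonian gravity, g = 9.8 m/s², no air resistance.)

v₀ = 75.6 km/h × 0.2777777777777778 = 21.0 m/s
h_max = v₀² / (2g) = 21.0² / (2 × 9.8) = 441.0 / 19.6 = 22.5 m
h_max = 22.5 m / 1000.0 = 0.0225 km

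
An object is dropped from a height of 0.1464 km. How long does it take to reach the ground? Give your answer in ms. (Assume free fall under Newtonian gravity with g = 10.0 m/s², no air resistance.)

h = 0.1464 km × 1000.0 = 146.4 m
t = √(2h/g) = √(2 × 146.4 / 10.0) = 5.4111 s
t = 5.4111 s / 0.001 = 5411 ms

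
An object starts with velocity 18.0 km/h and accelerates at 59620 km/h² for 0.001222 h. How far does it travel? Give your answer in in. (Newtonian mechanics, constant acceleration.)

v₀ = 18.0 km/h × 0.2777777777777778 = 5.0 m/s
a = 59620 km/h² × 7.716049382716049e-05 = 4.60031 m/s²
t = 0.001222 h × 3600.0 = 4.3992 s
d = v₀ × t + ½ × a × t² = 5.0 × 4.3992 + 0.5 × 4.60031 × 4.3992² = 66.5108 m
d = 66.5108 m / 0.0254 = 2619 in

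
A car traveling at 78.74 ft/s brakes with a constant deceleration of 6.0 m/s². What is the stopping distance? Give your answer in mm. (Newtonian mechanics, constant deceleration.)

v₀ = 78.74 ft/s × 0.3048 = 24.0 m/s
d = v₀² / (2a) = 24.0² / (2 × 6.0) = 576.0 / 12.0 = 48.0 m
d = 48.0 m / 0.001 = 48000 mm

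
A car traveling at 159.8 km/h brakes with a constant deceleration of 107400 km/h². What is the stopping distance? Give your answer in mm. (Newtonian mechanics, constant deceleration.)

v₀ = 159.8 km/h × 0.2777777777777778 = 44.3889 m/s
a = 107400 km/h² × 7.716049382716049e-05 = 8.28704 m/s²
d = v₀² / (2a) = 44.3889² / (2 × 8.28704) = 1970.37 / 16.5741 = 118.882 m
d = 118.882 m / 0.001 = 118900 mm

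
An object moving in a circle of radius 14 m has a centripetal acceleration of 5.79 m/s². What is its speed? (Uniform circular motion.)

v = √(a_c × r) = √(5.79 × 14) = 9.0 m/s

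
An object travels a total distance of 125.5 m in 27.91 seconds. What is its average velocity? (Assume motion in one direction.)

v_avg = Δd / Δt = 125.5 / 27.91 = 4.5 m/s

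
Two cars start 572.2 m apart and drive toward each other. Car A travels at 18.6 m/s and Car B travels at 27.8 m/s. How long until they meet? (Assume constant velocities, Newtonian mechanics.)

Combined speed: v_combined = 18.6 + 27.8 = 46.4 m/s
Time to meet: t = d/v_combined = 572.2/46.4 = 12.33 s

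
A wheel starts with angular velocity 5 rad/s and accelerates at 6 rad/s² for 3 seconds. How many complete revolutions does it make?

θ = ω₀t + ½αt² = 5×3 + ½×6×3² = 42.0 rad
Total revolutions = θ/(2π) = 42.0/(2π) = 6.68
Complete revolutions = ⌊6.68⌋ = 6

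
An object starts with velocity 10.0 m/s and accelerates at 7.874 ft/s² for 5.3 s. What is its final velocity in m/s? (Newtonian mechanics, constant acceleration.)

a = 7.874 ft/s² × 0.3048 = 2.4 m/s²
v = v₀ + a × t = 10.0 + 2.4 × 5.3 = 22.72 m/s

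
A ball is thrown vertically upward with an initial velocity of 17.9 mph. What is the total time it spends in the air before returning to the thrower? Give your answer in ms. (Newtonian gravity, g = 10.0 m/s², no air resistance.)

v₀ = 17.9 mph × 0.44704 = 8.00202 m/s
t_total = 2 × v₀ / g = 2 × 8.00202 / 10.0 = 1.6004 s
t_total = 1.6004 s / 0.001 = 1600 ms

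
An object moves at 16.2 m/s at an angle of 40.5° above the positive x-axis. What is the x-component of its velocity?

vₓ = v cos(θ) = 16.2 × cos(40.5°) = 12.32 m/s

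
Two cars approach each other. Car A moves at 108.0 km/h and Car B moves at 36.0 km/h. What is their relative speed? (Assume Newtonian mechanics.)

v_rel = v_A + v_B = 108.0 + 36.0 = 144.0 km/h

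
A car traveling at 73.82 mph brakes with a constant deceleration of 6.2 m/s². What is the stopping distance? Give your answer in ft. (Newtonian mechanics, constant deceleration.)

v₀ = 73.82 mph × 0.44704 = 33.0005 m/s
d = v₀² / (2a) = 33.0005² / (2 × 6.2) = 1089.03 / 12.4 = 87.825 m
d = 87.825 m / 0.3048 = 288.1 ft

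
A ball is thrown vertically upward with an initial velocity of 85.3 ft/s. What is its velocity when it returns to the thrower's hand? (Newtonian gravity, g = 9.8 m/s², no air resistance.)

By conservation of energy (no air resistance), the ball returns to the throw height with the same speed as launch, but directed downward.
|v_ground| = v₀ = 85.3 ft/s
v_ground = 85.3 ft/s (downward)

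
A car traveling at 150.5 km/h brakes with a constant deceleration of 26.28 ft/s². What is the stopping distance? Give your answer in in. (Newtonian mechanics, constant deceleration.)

v₀ = 150.5 km/h × 0.2777777777777778 = 41.8056 m/s
a = 26.28 ft/s² × 0.3048 = 8.01014 m/s²
d = v₀² / (2a) = 41.8056² / (2 × 8.01014) = 1747.71 / 16.0203 = 109.093 m
d = 109.093 m / 0.0254 = 4295 in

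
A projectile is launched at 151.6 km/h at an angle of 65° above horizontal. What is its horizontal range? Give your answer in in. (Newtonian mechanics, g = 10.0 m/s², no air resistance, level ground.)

v₀ = 151.6 km/h × 0.2777777777777778 = 42.1111 m/s
R = v₀² × sin(2θ) / g = 42.1111² × sin(2 × 65°) / 10.0 = 1773.34 × 0.766044 / 10.0 = 135.846 m
R = 135.846 m / 0.0254 = 5348 in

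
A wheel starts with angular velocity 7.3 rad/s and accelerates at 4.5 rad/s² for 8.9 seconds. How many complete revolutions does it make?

θ = ω₀t + ½αt² = 7.3×8.9 + ½×4.5×8.9² = 243.1925 rad
Total revolutions = θ/(2π) = 243.1925/(2π) = 38.71
Complete revolutions = ⌊38.71⌋ = 38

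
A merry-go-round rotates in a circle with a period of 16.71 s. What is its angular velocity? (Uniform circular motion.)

ω = 2π/T = 2π/16.71 = 0.376 rad/s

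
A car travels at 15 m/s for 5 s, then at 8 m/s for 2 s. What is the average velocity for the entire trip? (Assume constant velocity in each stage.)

d₁ = v₁t₁ = 15 × 5 = 75 m
d₂ = v₂t₂ = 8 × 2 = 16 m
d_total = 91 m, t_total = 7 s
v_avg = d_total/t_total = 91/7 = 13.0 m/s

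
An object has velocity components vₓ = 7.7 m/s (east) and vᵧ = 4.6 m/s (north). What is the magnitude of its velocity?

|v| = √(vₓ² + vᵧ²) = √(7.7² + 4.6²) = √(80.45) = 8.97 m/s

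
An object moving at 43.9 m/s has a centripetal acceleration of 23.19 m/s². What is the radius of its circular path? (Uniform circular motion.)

r = v²/a_c = 43.9²/23.19 = 83.11 m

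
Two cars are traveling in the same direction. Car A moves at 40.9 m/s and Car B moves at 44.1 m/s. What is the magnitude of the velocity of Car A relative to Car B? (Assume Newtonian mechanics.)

v_rel = |v_A - v_B| = |40.9 - 44.1| = 3.2 m/s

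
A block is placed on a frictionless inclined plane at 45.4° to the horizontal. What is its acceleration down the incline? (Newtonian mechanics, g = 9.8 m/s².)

a = g sin(θ) = 9.8 × sin(45.4°) = 9.8 × 0.712 = 6.98 m/s²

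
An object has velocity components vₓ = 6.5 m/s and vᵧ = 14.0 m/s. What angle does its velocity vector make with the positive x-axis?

θ = arctan(vᵧ/vₓ) = arctan(14.0/6.5) = 65.1°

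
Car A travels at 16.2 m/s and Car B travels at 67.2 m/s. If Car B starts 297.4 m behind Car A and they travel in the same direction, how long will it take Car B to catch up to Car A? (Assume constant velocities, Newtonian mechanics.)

Relative speed: v_rel = 67.2 - 16.2 = 51.0 m/s
Time to catch: t = d₀/v_rel = 297.4/51.0 = 5.83 s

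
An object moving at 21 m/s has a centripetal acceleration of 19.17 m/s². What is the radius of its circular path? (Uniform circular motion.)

r = v²/a_c = 21²/19.17 = 23.0 m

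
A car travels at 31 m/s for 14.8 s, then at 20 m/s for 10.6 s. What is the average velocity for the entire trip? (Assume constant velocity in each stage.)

d₁ = v₁t₁ = 31 × 14.8 = 458.8 m
d₂ = v₂t₂ = 20 × 10.6 = 212.0 m
d_total = 670.8 m, t_total = 25.4 s
v_avg = d_total/t_total = 670.8/25.4 = 26.41 m/s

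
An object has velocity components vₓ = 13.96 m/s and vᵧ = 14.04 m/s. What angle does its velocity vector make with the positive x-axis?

θ = arctan(vᵧ/vₓ) = arctan(14.04/13.96) = 45.16°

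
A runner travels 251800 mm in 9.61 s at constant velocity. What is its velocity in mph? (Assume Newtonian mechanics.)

d = 251800 mm × 0.001 = 251.8 m
v = d / t = 251.8 / 9.61 = 26.2019 m/s
v = 26.2019 m/s / 0.44704 = 58.61 mph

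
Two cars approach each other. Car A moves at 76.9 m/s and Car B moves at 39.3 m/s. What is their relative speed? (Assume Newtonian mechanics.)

v_rel = v_A + v_B = 76.9 + 39.3 = 116.2 m/s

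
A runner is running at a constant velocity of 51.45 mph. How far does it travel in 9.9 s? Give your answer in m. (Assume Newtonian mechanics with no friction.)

v = 51.45 mph × 0.44704 = 23.0002 m/s
d = v × t = 23.0002 × 9.9 = 227.7 m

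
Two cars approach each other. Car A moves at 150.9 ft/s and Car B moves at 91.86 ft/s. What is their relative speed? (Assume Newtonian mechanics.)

v_rel = v_A + v_B = 150.9 + 91.86 = 242.76 ft/s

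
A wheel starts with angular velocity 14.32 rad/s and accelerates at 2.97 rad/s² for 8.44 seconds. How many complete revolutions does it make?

θ = ω₀t + ½αt² = 14.32×8.44 + ½×2.97×8.44² = 226.642696 rad
Total revolutions = θ/(2π) = 226.642696/(2π) = 36.07
Complete revolutions = ⌊36.07⌋ = 36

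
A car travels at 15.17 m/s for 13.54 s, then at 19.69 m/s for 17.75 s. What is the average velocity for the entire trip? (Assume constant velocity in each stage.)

d₁ = v₁t₁ = 15.17 × 13.54 = 205.4018 m
d₂ = v₂t₂ = 19.69 × 17.75 = 349.4975 m
d_total = 554.8993 m, t_total = 31.29 s
v_avg = d_total/t_total = 554.8993/31.29 = 17.73 m/s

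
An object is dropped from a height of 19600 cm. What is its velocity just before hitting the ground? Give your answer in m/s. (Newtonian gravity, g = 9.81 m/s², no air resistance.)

h = 19600 cm × 0.01 = 196.0 m
v = √(2gh) = √(2 × 9.81 × 196.0) = 62.01 m/s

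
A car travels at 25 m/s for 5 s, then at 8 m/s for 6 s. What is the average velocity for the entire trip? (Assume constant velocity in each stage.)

d₁ = v₁t₁ = 25 × 5 = 125 m
d₂ = v₂t₂ = 8 × 6 = 48 m
d_total = 173 m, t_total = 11 s
v_avg = d_total/t_total = 173/11 = 15.73 m/s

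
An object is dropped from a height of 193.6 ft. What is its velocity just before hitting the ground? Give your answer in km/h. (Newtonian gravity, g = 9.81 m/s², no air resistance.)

h = 193.6 ft × 0.3048 = 59.0093 m
v = √(2gh) = √(2 × 9.81 × 59.0093) = 34.0259 m/s
v = 34.0259 m/s / 0.2777777777777778 = 122.5 km/h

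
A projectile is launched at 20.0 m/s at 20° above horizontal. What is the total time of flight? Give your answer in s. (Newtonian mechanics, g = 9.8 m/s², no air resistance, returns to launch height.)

T = 2 × v₀ × sin(θ) / g = 2 × 20.0 × sin(20°) / 9.8 = 2 × 20.0 × 0.34202 / 9.8 = 1.396 s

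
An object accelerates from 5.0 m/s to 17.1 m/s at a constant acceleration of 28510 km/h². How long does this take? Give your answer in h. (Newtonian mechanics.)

a = 28510 km/h² × 7.716049382716049e-05 = 2.19985 m/s²
t = (v - v₀) / a = (17.1 - 5.0) / 2.19985 = 5.50038 s
t = 5.50038 s / 3600.0 = 0.001528 h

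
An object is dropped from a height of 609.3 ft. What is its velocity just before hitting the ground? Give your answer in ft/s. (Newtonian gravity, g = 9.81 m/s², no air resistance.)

h = 609.3 ft × 0.3048 = 185.715 m
v = √(2gh) = √(2 × 9.81 × 185.715) = 60.3633 m/s
v = 60.3633 m/s / 0.3048 = 198.0 ft/s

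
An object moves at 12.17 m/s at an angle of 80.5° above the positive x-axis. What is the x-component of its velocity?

vₓ = v cos(θ) = 12.17 × cos(80.5°) = 2.01 m/s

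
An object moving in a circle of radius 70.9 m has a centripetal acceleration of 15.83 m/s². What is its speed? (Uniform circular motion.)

v = √(a_c × r) = √(15.83 × 70.9) = 33.5 m/s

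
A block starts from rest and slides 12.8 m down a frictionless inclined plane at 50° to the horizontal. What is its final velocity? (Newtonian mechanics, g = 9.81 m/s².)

a = g sin(θ) = 9.81 × sin(50°) = 7.5149 m/s²
v = √(2ad) = √(2 × 7.5149 × 12.8) = 13.87 m/s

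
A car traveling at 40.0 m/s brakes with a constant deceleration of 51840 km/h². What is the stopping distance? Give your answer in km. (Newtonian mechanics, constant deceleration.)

a = 51840 km/h² × 7.716049382716049e-05 = 4.0 m/s²
d = v₀² / (2a) = 40.0² / (2 × 4.0) = 1600.0 / 8.0 = 200.0 m
d = 200.0 m / 1000.0 = 0.2 km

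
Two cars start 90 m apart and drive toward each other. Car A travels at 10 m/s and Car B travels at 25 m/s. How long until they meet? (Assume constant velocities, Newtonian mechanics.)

Combined speed: v_combined = 10 + 25 = 35 m/s
Time to meet: t = d/v_combined = 90/35 = 2.57 s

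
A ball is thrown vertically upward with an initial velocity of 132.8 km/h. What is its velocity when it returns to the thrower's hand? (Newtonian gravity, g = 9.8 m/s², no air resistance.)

By conservation of energy (no air resistance), the ball returns to the throw height with the same speed as launch, but directed downward.
|v_ground| = v₀ = 132.8 km/h
v_ground = 132.8 km/h (downward)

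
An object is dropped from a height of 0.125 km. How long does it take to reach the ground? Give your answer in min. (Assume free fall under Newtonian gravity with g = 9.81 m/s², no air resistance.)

h = 0.125 km × 1000.0 = 125.0 m
t = √(2h/g) = √(2 × 125.0 / 9.81) = 5.04819 s
t = 5.04819 s / 60.0 = 0.08414 min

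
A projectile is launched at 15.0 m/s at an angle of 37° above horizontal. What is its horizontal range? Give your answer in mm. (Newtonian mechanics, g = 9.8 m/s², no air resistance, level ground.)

R = v₀² × sin(2θ) / g = 15.0² × sin(2 × 37°) / 9.8 = 225.0 × 0.961262 / 9.8 = 22.0698 m
R = 22.0698 m / 0.001 = 22070 mm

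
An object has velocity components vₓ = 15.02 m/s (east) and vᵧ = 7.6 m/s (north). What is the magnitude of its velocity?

|v| = √(vₓ² + vᵧ²) = √(15.02² + 7.6²) = √(283.3604) = 16.83 m/s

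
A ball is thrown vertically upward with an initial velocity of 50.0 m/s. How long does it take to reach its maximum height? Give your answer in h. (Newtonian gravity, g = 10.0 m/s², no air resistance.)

t_up = v₀ / g = 50.0 / 10.0 = 5.0 s
t_up = 5.0 s / 3600.0 = 0.001389 h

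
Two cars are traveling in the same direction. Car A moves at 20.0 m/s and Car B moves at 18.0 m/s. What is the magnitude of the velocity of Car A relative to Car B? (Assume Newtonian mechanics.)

v_rel = |v_A - v_B| = |20.0 - 18.0| = 2.0 m/s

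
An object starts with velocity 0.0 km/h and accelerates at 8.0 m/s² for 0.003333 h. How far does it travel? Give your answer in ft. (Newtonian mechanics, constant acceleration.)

v₀ = 0.0 km/h × 0.2777777777777778 = 0.0 m/s
t = 0.003333 h × 3600.0 = 11.9988 s
d = v₀ × t + ½ × a × t² = 0.0 × 11.9988 + 0.5 × 8.0 × 11.9988² = 575.885 m
d = 575.885 m / 0.3048 = 1889 ft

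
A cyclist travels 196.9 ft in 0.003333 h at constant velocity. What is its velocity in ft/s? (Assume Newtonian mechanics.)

d = 196.9 ft × 0.3048 = 60.0151 m
t = 0.003333 h × 3600.0 = 11.9988 s
v = d / t = 60.0151 / 11.9988 = 5.00176 m/s
v = 5.00176 m/s / 0.3048 = 16.41 ft/s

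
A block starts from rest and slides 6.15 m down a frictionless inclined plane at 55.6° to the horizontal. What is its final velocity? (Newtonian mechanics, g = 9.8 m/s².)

a = g sin(θ) = 9.8 × sin(55.6°) = 8.0861 m/s²
v = √(2ad) = √(2 × 8.0861 × 6.15) = 9.97 m/s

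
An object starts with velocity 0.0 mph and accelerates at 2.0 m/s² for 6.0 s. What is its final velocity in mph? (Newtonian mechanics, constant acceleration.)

v₀ = 0.0 mph × 0.44704 = 0.0 m/s
v = v₀ + a × t = 0.0 + 2.0 × 6.0 = 12.0 m/s
v = 12.0 m/s / 0.44704 = 26.84 mph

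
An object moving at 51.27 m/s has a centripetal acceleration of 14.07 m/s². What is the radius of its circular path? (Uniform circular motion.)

r = v²/a_c = 51.27²/14.07 = 186.82 m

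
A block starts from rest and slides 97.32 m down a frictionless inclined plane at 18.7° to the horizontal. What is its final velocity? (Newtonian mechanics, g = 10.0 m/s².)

a = g sin(θ) = 10.0 × sin(18.7°) = 3.2061 m/s²
v = √(2ad) = √(2 × 3.2061 × 97.32) = 24.98 m/s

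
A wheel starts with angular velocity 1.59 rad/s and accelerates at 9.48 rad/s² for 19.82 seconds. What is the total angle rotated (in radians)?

θ = ω₀t + ½αt² = 1.59×19.82 + ½×9.48×19.82² = 1893.54 rad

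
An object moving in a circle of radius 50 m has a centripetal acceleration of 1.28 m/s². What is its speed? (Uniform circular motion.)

v = √(a_c × r) = √(1.28 × 50) = 8.0 m/s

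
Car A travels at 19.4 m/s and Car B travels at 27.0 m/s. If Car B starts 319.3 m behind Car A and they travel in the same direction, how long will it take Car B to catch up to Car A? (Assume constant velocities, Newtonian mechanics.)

Relative speed: v_rel = 27.0 - 19.4 = 7.6 m/s
Time to catch: t = d₀/v_rel = 319.3/7.6 = 42.01 s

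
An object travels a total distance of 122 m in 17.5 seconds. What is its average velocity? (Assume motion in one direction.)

v_avg = Δd / Δt = 122 / 17.5 = 6.97 m/s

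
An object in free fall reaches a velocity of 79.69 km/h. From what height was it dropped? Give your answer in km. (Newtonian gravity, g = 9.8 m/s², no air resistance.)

v = 79.69 km/h × 0.2777777777777778 = 22.1361 m/s
h = v² / (2g) = 22.1361² / (2 × 9.8) = 25.0004 m
h = 25.0004 m / 1000.0 = 0.025 km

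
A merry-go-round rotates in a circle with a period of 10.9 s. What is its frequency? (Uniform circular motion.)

f = 1/T = 1/10.9 = 0.0917 Hz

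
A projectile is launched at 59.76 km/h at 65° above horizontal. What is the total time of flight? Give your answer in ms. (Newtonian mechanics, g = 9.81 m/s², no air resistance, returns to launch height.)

v₀ = 59.76 km/h × 0.2777777777777778 = 16.6 m/s
T = 2 × v₀ × sin(θ) / g = 2 × 16.6 × sin(65°) / 9.81 = 2 × 16.6 × 0.906308 / 9.81 = 3.06722 s
T = 3.06722 s / 0.001 = 3067 ms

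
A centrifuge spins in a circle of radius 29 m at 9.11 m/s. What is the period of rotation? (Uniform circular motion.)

T = 2πr/v = 2π×29/9.11 = 20.0 s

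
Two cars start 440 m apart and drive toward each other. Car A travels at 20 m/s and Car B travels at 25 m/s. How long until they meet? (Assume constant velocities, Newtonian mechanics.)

Combined speed: v_combined = 20 + 25 = 45 m/s
Time to meet: t = d/v_combined = 440/45 = 9.78 s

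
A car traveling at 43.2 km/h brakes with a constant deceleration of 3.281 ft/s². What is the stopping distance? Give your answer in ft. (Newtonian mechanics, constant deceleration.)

v₀ = 43.2 km/h × 0.2777777777777778 = 12.0 m/s
a = 3.281 ft/s² × 0.3048 = 1.00005 m/s²
d = v₀² / (2a) = 12.0² / (2 × 1.00005) = 144.0 / 2.0001 = 71.9964 m
d = 71.9964 m / 0.3048 = 236.2 ft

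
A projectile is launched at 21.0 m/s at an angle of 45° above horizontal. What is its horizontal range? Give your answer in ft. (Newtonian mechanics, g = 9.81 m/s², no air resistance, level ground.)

R = v₀² × sin(2θ) / g = 21.0² × sin(2 × 45°) / 9.81 = 441.0 × 1.0 / 9.81 = 44.9541 m
R = 44.9541 m / 0.3048 = 147.5 ft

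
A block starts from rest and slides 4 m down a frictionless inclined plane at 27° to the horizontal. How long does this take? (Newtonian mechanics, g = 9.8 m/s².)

a = g sin(θ) = 9.8 × sin(27°) = 4.4491 m/s²
t = √(2d/a) = √(2 × 4 / 4.4491) = 1.34 s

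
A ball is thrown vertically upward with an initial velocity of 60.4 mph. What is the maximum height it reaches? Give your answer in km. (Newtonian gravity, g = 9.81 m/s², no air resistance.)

v₀ = 60.4 mph × 0.44704 = 27.0012 m/s
h_max = v₀² / (2g) = 27.0012² / (2 × 9.81) = 729.065 / 19.62 = 37.1593 m
h_max = 37.1593 m / 1000.0 = 0.03716 km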